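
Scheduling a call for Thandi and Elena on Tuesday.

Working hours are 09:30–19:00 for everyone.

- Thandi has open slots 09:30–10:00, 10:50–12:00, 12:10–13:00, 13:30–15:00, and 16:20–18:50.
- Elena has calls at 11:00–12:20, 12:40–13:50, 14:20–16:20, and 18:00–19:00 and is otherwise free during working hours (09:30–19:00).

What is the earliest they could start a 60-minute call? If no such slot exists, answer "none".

16:20

Elena free within 09:30–19:00: 09:30–11:00, 12:20–12:40, 13:50–14:20, 16:20–18:00.
Thandi ∩ Elena: 09:30–10:00, 10:50–11:00, 12:20–12:40, 13:50–14:20, 16:20–18:00.
Windows ≥ 60 min: 16:20–18:00.
Earliest such window starts at 16:20.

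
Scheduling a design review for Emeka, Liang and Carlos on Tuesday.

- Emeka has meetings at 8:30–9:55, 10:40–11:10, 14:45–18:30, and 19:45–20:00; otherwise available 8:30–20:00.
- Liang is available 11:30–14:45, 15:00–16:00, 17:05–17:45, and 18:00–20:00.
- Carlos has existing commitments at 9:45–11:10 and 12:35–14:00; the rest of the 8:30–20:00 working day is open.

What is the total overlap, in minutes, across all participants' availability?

Emeka free within 08:30–20:00: 09:55–10:40, 11:10–14:45, 18:30–19:45.
Carlos free within 08:30–20:00: 08:30–09:45, 11:10–12:35, 14:00–20:00.
Emeka ∩ Liang: 11:30–14:45, 18:30–19:45.
Emeka ∩ Liang ∩ Carlos: 11:30–12:35, 14:00–14:45, 18:30–19:45.
Total common minutes: 65 + 45 + 75 = 185.

185 minutes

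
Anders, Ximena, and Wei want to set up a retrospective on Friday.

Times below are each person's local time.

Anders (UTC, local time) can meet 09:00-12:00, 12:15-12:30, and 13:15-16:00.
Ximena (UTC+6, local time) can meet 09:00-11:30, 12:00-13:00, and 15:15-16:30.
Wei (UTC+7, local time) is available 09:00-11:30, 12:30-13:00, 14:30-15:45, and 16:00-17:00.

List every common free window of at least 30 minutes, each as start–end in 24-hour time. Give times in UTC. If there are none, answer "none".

09:15–10:00

Anders → UTC: 09:00–12:00, 12:15–12:30, 13:15–16:00.
Ximena → UTC: 03:00–05:30, 06:00–07:00, 09:15–10:30.
Wei → UTC: 02:00–04:30, 05:30–06:00, 07:30–08:45, 09:00–10:00.
Anders ∩ Ximena: 09:15–10:30.
Anders ∩ Ximena ∩ Wei: 09:15–10:00.
Windows ≥ 30 min: 09:15–10:00.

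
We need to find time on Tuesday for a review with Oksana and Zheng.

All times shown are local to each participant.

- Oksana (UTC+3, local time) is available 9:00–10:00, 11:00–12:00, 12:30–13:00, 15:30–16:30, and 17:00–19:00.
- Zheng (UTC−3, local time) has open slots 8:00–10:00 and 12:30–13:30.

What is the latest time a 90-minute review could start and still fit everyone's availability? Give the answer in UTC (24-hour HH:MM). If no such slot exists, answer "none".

Oksana → UTC: 06:00–07:00, 08:00–09:00, 09:30–10:00, 12:30–13:30, 14:00–16:00.
Zheng → UTC: 11:00–13:00, 15:30–16:30.
Oksana ∩ Zheng: 12:30–13:00, 15:30–16:00.
Windows ≥ 90 min: (none).

none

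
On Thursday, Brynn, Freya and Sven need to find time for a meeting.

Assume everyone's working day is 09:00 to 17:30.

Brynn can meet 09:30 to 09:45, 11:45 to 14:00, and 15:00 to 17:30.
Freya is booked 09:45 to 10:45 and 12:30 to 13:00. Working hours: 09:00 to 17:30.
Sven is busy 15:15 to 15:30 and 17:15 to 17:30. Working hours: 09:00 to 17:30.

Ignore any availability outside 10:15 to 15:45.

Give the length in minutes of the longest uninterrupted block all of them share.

Freya free within 09:00–17:30: 09:00–09:45, 10:45–12:30, 13:00–17:30.
Sven free within 09:00–17:30: 09:00–15:15, 15:30–17:15.
Brynn ∩ Freya: 09:30–09:45, 11:45–12:30, 13:00–14:00, 15:00–17:30.
Brynn ∩ Freya ∩ Sven: 09:30–09:45, 11:45–12:30, 13:00–14:00, 15:00–15:15, 15:30–17:15.
Restricted to 10:15–15:45: 11:45–12:30, 13:00–14:00, 15:00–15:15, 15:30–15:45.
Common window lengths: 45, 60, 15, 15 min; longest is 60.

60 minutes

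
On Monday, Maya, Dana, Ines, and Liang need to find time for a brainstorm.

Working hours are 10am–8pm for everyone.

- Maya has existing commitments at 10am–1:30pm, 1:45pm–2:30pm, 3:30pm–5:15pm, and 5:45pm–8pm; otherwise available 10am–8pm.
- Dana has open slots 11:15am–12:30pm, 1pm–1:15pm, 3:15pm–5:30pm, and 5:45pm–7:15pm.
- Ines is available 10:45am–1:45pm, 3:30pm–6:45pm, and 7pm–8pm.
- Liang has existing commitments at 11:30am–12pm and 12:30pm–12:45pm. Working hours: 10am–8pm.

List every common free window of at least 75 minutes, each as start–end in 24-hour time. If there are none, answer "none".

none

Maya free within 10:00–20:00: 13:30–13:45, 14:30–15:30, 17:15–17:45.
Liang free within 10:00–20:00: 10:00–11:30, 12:00–12:30, 12:45–20:00.
Maya ∩ Dana: 15:15–15:30, 17:15–17:30.
Maya ∩ Dana ∩ Ines: 17:15–17:30.
Maya ∩ Dana ∩ Ines ∩ Liang: 17:15–17:30.
Windows ≥ 75 min: (none).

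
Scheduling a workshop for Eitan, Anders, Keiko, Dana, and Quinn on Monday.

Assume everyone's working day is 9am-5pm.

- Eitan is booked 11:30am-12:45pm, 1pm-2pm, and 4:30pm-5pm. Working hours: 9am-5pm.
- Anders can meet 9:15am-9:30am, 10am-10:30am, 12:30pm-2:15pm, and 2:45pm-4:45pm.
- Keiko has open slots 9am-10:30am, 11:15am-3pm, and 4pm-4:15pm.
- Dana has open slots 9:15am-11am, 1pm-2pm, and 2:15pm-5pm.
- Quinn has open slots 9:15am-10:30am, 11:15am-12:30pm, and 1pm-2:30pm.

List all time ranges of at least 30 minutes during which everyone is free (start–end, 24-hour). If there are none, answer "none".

10:00–10:30

Eitan free within 09:00–17:00: 09:00–11:30, 12:45–13:00, 14:00–16:30.
Eitan ∩ Anders: 09:15–09:30, 10:00–10:30, 12:45–13:00, 14:00–14:15, 14:45–16:30.
Eitan ∩ Anders ∩ Keiko: 09:15–09:30, 10:00–10:30, 12:45–13:00, 14:00–14:15, 14:45–15:00, 16:00–16:15.
Eitan ∩ Anders ∩ Keiko ∩ Dana: 09:15–09:30, 10:00–10:30, 14:45–15:00, 16:00–16:15.
Eitan ∩ Anders ∩ Keiko ∩ Dana ∩ Quinn: 09:15–09:30, 10:00–10:30.
Windows ≥ 30 min: 10:00–10:30.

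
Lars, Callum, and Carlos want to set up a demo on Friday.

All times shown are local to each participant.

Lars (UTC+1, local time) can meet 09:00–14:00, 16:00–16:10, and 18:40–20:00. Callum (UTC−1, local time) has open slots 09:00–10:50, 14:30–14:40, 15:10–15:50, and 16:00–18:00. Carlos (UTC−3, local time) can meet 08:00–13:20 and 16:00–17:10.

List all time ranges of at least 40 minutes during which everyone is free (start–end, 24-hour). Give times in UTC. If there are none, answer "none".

11:00–11:50

Lars → UTC: 08:00–13:00, 15:00–15:10, 17:40–19:00.
Callum → UTC: 10:00–11:50, 15:30–15:40, 16:10–16:50, 17:00–19:00.
Carlos → UTC: 11:00–16:20, 19:00–20:10.
Lars ∩ Callum: 10:00–11:50, 17:40–19:00.
Lars ∩ Callum ∩ Carlos: 11:00–11:50.
Windows ≥ 40 min: 11:00–11:50.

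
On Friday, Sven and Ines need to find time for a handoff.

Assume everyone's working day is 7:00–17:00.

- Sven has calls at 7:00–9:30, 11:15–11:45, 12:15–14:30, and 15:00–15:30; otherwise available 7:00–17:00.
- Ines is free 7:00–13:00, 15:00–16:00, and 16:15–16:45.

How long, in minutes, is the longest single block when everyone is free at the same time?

105 minutes

Sven free within 07:00–17:00: 09:30–11:15, 11:45–12:15, 14:30–15:00, 15:30–17:00.
Sven ∩ Ines: 09:30–11:15, 11:45–12:15, 15:30–16:00, 16:15–16:45.
Common window lengths: 105, 30, 30, 30 min; longest is 105.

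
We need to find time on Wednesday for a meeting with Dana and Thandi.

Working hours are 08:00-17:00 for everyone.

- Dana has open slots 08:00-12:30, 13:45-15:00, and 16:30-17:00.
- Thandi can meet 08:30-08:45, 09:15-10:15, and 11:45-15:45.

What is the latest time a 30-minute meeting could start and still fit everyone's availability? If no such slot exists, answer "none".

14:30

Dana ∩ Thandi: 08:30–08:45, 09:15–10:15, 11:45–12:30, 13:45–15:00.
Windows ≥ 30 min: 09:15–10:15, 11:45–12:30, 13:45–15:00.
Latest start in the last window 13:45–15:00 is 15:00 − 30 min = 14:30.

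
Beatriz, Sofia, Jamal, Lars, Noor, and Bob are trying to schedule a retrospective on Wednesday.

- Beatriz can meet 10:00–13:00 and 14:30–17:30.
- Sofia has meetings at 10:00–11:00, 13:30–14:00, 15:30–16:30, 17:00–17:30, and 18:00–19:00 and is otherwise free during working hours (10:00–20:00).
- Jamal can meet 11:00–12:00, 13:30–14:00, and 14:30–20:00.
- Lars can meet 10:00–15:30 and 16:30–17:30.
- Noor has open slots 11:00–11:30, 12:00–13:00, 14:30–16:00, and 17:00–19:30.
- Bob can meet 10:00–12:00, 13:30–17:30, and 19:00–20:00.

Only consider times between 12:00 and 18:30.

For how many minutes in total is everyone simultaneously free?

60 minutes

Sofia free within 10:00–20:00: 11:00–13:30, 14:00–15:30, 16:30–17:00, 17:30–18:00, 19:00–20:00.
Beatriz ∩ Sofia: 11:00–13:00, 14:30–15:30, 16:30–17:00.
Beatriz ∩ Sofia ∩ Jamal: 11:00–12:00, 14:30–15:30, 16:30–17:00.
Beatriz ∩ Sofia ∩ Jamal ∩ Lars: 11:00–12:00, 14:30–15:30, 16:30–17:00.
Beatriz ∩ Sofia ∩ Jamal ∩ Lars ∩ Noor: 11:00–11:30, 14:30–15:30.
Beatriz ∩ Sofia ∩ Jamal ∩ Lars ∩ Noor ∩ Bob: 11:00–11:30, 14:30–15:30.
Restricted to 12:00–18:30: 14:30–15:30.
Total common minutes: 60.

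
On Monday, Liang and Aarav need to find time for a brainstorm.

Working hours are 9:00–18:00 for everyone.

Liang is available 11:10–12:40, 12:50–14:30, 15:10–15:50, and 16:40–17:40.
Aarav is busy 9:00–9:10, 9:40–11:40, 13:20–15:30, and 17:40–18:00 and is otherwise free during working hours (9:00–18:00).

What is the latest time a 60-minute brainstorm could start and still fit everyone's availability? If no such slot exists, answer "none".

Aarav free within 09:00–18:00: 09:10–09:40, 11:40–13:20, 15:30–17:40.
Liang ∩ Aarav: 11:40–12:40, 12:50–13:20, 15:30–15:50, 16:40–17:40.
Windows ≥ 60 min: 11:40–12:40, 16:40–17:40.
Latest start in the last window 16:40–17:40 is 17:40 − 60 min = 16:40.

16:40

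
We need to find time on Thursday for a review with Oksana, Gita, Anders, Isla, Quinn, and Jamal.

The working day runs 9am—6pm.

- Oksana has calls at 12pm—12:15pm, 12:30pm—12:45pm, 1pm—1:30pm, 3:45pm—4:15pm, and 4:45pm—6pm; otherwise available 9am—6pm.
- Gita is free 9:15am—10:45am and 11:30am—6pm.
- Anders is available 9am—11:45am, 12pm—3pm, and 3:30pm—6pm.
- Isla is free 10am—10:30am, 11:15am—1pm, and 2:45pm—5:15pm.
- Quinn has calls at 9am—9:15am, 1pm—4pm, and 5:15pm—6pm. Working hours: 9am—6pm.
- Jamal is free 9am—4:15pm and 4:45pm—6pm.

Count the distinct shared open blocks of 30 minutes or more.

Oksana free within 09:00–18:00: 09:00–12:00, 12:15–12:30, 12:45–13:00, 13:30–15:45, 16:15–16:45.
Quinn free within 09:00–18:00: 09:15–13:00, 16:00–17:15.
Oksana ∩ Gita: 09:15–10:45, 11:30–12:00, 12:15–12:30, 12:45–13:00, 13:30–15:45, 16:15–16:45.
Oksana ∩ Gita ∩ Anders: 09:15–10:45, 11:30–11:45, 12:15–12:30, 12:45–13:00, 13:30–15:00, 15:30–15:45, 16:15–16:45.
Oksana ∩ Gita ∩ Anders ∩ Isla: 10:00–10:30, 11:30–11:45, 12:15–12:30, 12:45–13:00, 14:45–15:00, 15:30–15:45, 16:15–16:45.
Oksana ∩ Gita ∩ Anders ∩ Isla ∩ Quinn: 10:00–10:30, 11:30–11:45, 12:15–12:30, 12:45–13:00, 16:15–16:45.
Oksana ∩ Gita ∩ Anders ∩ Isla ∩ Quinn ∩ Jamal: 10:00–10:30, 11:30–11:45, 12:15–12:30, 12:45–13:00.
Windows ≥ 30 min: 10:00–10:30.
That's 1 window.

1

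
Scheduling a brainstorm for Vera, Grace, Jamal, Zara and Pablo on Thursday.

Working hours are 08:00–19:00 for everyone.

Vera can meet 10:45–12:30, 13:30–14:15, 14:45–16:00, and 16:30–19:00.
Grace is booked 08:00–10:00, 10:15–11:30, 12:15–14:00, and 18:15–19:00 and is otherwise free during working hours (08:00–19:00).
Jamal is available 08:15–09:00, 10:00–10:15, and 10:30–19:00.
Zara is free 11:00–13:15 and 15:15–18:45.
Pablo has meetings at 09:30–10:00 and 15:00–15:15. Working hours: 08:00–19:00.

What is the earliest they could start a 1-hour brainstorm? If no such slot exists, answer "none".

Grace free within 08:00–19:00: 10:00–10:15, 11:30–12:15, 14:00–18:15.
Pablo free within 08:00–19:00: 08:00–09:30, 10:00–15:00, 15:15–19:00.
Vera ∩ Grace: 11:30–12:15, 14:00–14:15, 14:45–16:00, 16:30–18:15.
Vera ∩ Grace ∩ Jamal: 11:30–12:15, 14:00–14:15, 14:45–16:00, 16:30–18:15.
Vera ∩ Grace ∩ Jamal ∩ Zara: 11:30–12:15, 15:15–16:00, 16:30–18:15.
Vera ∩ Grace ∩ Jamal ∩ Zara ∩ Pablo: 11:30–12:15, 15:15–16:00, 16:30–18:15.
Windows ≥ 60 min: 16:30–18:15.
Earliest such window starts at 16:30.

16:30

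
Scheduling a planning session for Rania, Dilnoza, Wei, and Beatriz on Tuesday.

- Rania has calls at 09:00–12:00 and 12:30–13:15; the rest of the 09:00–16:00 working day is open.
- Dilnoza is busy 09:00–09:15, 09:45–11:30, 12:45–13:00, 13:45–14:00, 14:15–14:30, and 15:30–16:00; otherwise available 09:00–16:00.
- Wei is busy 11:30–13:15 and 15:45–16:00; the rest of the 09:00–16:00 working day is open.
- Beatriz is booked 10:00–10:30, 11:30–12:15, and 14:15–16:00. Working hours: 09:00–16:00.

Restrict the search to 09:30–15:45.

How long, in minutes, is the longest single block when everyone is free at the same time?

Rania free within 09:00–16:00: 12:00–12:30, 13:15–16:00.
Dilnoza free within 09:00–16:00: 09:15–09:45, 11:30–12:45, 13:00–13:45, 14:00–14:15, 14:30–15:30.
Wei free within 09:00–16:00: 09:00–11:30, 13:15–15:45.
Beatriz free within 09:00–16:00: 09:00–10:00, 10:30–11:30, 12:15–14:15.
Rania ∩ Dilnoza: 12:00–12:30, 13:15–13:45, 14:00–14:15, 14:30–15:30.
Rania ∩ Dilnoza ∩ Wei: 13:15–13:45, 14:00–14:15, 14:30–15:30.
Rania ∩ Dilnoza ∩ Wei ∩ Beatriz: 13:15–13:45, 14:00–14:15.
Restricted to 09:30–15:45: 13:15–13:45, 14:00–14:15.
Common window lengths: 30, 15 min; longest is 30.

30 minutes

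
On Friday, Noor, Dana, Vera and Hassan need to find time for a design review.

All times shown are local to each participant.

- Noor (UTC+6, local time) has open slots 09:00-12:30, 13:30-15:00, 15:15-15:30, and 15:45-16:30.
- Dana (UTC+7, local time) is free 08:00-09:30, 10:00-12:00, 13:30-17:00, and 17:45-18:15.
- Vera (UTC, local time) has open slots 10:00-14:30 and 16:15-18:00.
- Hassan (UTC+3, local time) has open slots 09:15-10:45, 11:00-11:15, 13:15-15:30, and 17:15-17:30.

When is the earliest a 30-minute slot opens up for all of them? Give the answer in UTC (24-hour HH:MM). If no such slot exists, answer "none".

none

Noor → UTC: 03:00–06:30, 07:30–09:00, 09:15–09:30, 09:45–10:30.
Dana → UTC: 01:00–02:30, 03:00–05:00, 06:30–10:00, 10:45–11:15.
Vera → UTC: 10:00–14:30, 16:15–18:00.
Hassan → UTC: 06:15–07:45, 08:00–08:15, 10:15–12:30, 14:15–14:30.
Noor ∩ Dana: 03:00–05:00, 07:30–09:00, 09:15–09:30, 09:45–10:00.
Noor ∩ Dana ∩ Vera: (none).
Noor ∩ Dana ∩ Vera ∩ Hassan: (none).
Windows ≥ 30 min: (none).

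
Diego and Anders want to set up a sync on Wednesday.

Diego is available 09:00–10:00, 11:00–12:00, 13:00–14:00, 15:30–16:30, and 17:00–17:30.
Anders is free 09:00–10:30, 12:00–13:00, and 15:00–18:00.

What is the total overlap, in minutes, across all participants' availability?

150 minutes

Diego ∩ Anders: 09:00–10:00, 15:30–16:30, 17:00–17:30.
Total common minutes: 60 + 60 + 30 = 150.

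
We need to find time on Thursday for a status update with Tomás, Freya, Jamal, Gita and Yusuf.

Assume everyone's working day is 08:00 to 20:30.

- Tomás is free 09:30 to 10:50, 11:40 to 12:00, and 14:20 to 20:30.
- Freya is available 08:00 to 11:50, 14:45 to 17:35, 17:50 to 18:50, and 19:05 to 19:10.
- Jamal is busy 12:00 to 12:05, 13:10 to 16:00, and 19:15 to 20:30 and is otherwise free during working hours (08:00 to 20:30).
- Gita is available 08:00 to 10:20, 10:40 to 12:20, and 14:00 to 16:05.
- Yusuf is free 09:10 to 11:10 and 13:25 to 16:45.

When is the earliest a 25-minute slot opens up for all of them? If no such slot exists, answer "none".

Jamal free within 08:00–20:30: 08:00–12:00, 12:05–13:10, 16:00–19:15.
Tomás ∩ Freya: 09:30–10:50, 11:40–11:50, 14:45–17:35, 17:50–18:50, 19:05–19:10.
Tomás ∩ Freya ∩ Jamal: 09:30–10:50, 11:40–11:50, 16:00–17:35, 17:50–18:50, 19:05–19:10.
Tomás ∩ Freya ∩ Jamal ∩ Gita: 09:30–10:20, 10:40–10:50, 11:40–11:50, 16:00–16:05.
Tomás ∩ Freya ∩ Jamal ∩ Gita ∩ Yusuf: 09:30–10:20, 10:40–10:50, 16:00–16:05.
Windows ≥ 25 min: 09:30–10:20.
Earliest such window starts at 09:30.

09:30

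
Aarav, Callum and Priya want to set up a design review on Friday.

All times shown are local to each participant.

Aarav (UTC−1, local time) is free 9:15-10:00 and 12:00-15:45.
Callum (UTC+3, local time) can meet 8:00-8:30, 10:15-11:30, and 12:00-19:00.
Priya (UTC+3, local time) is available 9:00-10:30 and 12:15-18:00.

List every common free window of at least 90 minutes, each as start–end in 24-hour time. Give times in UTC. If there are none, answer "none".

Aarav → UTC: 10:15–11:00, 13:00–16:45.
Callum → UTC: 05:00–05:30, 07:15–08:30, 09:00–16:00.
Priya → UTC: 06:00–07:30, 09:15–15:00.
Aarav ∩ Callum: 10:15–11:00, 13:00–16:00.
Aarav ∩ Callum ∩ Priya: 10:15–11:00, 13:00–15:00.
Windows ≥ 90 min: 13:00–15:00.

13:00–15:00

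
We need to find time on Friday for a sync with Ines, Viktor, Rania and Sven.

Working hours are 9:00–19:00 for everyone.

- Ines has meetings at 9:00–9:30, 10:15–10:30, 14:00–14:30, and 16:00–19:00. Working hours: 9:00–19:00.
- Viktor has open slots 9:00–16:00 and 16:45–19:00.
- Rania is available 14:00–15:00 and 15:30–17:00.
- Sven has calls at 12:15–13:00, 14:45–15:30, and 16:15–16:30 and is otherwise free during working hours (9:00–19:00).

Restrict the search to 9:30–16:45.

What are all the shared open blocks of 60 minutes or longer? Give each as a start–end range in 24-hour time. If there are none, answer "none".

none

Ines free within 09:00–19:00: 09:30–10:15, 10:30–14:00, 14:30–16:00.
Sven free within 09:00–19:00: 09:00–12:15, 13:00–14:45, 15:30–16:15, 16:30–19:00.
Ines ∩ Viktor: 09:30–10:15, 10:30–14:00, 14:30–16:00.
Ines ∩ Viktor ∩ Rania: 14:30–15:00, 15:30–16:00.
Ines ∩ Viktor ∩ Rania ∩ Sven: 14:30–14:45, 15:30–16:00.
Restricted to 09:30–16:45: 14:30–14:45, 15:30–16:00.
Windows ≥ 60 min: (none).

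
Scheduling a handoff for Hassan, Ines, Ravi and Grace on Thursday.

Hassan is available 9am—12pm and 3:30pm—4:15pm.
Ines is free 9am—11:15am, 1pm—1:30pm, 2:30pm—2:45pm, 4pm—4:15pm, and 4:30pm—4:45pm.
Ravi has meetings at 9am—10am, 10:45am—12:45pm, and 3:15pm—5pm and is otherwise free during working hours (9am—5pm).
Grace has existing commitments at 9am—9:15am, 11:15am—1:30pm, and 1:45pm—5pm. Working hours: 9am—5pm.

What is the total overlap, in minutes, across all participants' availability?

45 minutes

Ravi free within 09:00–17:00: 10:00–10:45, 12:45–15:15.
Grace free within 09:00–17:00: 09:15–11:15, 13:30–13:45.
Hassan ∩ Ines: 09:00–11:15, 16:00–16:15.
Hassan ∩ Ines ∩ Ravi: 10:00–10:45.
Hassan ∩ Ines ∩ Ravi ∩ Grace: 10:00–10:45.
Total common minutes: 45.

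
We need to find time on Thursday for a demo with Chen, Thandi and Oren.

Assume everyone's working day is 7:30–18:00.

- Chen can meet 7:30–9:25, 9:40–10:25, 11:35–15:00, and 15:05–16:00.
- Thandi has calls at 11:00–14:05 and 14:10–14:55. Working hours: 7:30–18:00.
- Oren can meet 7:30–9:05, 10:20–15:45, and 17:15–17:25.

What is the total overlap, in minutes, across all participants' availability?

150 minutes

Thandi free within 07:30–18:00: 07:30–11:00, 14:05–14:10, 14:55–18:00.
Chen ∩ Thandi: 07:30–09:25, 09:40–10:25, 14:05–14:10, 14:55–15:00, 15:05–16:00.
Chen ∩ Thandi ∩ Oren: 07:30–09:05, 10:20–10:25, 14:05–14:10, 14:55–15:00, 15:05–15:45.
Total common minutes: 95 + 5 + 5 + 5 + 40 = 150.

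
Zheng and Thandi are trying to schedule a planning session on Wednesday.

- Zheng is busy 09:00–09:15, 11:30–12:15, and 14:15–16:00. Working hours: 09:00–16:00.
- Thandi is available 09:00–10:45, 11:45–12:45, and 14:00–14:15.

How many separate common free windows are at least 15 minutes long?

3

Zheng free within 09:00–16:00: 09:15–11:30, 12:15–14:15.
Zheng ∩ Thandi: 09:15–10:45, 12:15–12:45, 14:00–14:15.
Windows ≥ 15 min: 09:15–10:45, 12:15–12:45, 14:00–14:15.
That's 3 windows.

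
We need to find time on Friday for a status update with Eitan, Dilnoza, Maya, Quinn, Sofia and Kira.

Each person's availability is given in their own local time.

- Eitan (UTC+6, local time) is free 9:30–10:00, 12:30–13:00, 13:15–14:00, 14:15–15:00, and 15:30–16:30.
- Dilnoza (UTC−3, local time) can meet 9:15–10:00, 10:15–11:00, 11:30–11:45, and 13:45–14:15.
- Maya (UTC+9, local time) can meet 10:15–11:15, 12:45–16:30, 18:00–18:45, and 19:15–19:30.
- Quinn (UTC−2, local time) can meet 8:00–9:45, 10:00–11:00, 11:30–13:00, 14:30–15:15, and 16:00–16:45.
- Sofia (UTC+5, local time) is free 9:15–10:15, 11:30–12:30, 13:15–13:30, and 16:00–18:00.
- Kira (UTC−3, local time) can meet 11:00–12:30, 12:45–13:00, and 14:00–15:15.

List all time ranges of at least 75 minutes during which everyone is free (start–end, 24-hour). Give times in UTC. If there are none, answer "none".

none

Eitan → UTC: 03:30–04:00, 06:30–07:00, 07:15–08:00, 08:15–09:00, 09:30–10:30.
Dilnoza → UTC: 12:15–13:00, 13:15–14:00, 14:30–14:45, 16:45–17:15.
Maya → UTC: 01:15–02:15, 03:45–07:30, 09:00–09:45, 10:15–10:30.
Quinn → UTC: 10:00–11:45, 12:00–13:00, 13:30–15:00, 16:30–17:15, 18:00–18:45.
Sofia → UTC: 04:15–05:15, 06:30–07:30, 08:15–08:30, 11:00–13:00.
Kira → UTC: 14:00–15:30, 15:45–16:00, 17:00–18:15.
Eitan ∩ Dilnoza: (none).
Eitan ∩ Dilnoza ∩ Maya: (none).
Eitan ∩ Dilnoza ∩ Maya ∩ Quinn: (none).
Eitan ∩ Dilnoza ∩ Maya ∩ Quinn ∩ Sofia: (none).
Eitan ∩ Dilnoza ∩ Maya ∩ Quinn ∩ Sofia ∩ Kira: (none).
Windows ≥ 75 min: (none).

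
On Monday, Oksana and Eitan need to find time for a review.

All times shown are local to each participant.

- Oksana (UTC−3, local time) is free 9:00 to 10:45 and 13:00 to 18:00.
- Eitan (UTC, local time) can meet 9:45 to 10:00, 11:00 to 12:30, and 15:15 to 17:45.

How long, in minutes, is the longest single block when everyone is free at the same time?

Oksana → UTC: 12:00–13:45, 16:00–21:00.
Eitan → UTC: 09:45–10:00, 11:00–12:30, 15:15–17:45.
Oksana ∩ Eitan: 12:00–12:30, 16:00–17:45.
Common window lengths: 30, 105 min; longest is 105.

105 minutes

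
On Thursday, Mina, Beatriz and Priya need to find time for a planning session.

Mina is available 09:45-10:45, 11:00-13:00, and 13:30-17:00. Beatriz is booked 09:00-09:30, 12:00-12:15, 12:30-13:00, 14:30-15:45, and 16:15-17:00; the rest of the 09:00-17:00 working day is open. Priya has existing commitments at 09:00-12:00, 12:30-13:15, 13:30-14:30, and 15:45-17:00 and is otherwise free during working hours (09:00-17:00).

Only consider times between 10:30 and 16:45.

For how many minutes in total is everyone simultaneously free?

Beatriz free within 09:00–17:00: 09:30–12:00, 12:15–12:30, 13:00–14:30, 15:45–16:15.
Priya free within 09:00–17:00: 12:00–12:30, 13:15–13:30, 14:30–15:45.
Mina ∩ Beatriz: 09:45–10:45, 11:00–12:00, 12:15–12:30, 13:30–14:30, 15:45–16:15.
Mina ∩ Beatriz ∩ Priya: 12:15–12:30.
Restricted to 10:30–16:45: 12:15–12:30.
Total common minutes: 15.

15 minutes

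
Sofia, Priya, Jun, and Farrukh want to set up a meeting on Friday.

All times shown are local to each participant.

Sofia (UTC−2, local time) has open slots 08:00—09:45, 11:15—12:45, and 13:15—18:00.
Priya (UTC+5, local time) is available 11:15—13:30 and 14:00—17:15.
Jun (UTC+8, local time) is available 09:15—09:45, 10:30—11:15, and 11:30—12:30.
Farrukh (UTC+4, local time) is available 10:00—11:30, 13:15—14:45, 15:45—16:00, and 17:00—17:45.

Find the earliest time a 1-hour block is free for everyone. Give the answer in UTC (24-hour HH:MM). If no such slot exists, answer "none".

Sofia → UTC: 10:00–11:45, 13:15–14:45, 15:15–20:00.
Priya → UTC: 06:15–08:30, 09:00–12:15.
Jun → UTC: 01:15–01:45, 02:30–03:15, 03:30–04:30.
Farrukh → UTC: 06:00–07:30, 09:15–10:45, 11:45–12:00, 13:00–13:45.
Sofia ∩ Priya: 10:00–11:45.
Sofia ∩ Priya ∩ Jun: (none).
Sofia ∩ Priya ∩ Jun ∩ Farrukh: (none).
Windows ≥ 60 min: (none).

none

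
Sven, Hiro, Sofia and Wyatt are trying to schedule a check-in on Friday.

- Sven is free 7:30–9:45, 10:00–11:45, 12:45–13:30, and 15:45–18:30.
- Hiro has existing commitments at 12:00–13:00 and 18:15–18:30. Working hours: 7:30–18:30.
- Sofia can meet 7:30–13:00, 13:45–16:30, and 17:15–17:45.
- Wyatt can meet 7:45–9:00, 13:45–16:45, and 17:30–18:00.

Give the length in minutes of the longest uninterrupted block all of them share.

75 minutes

Hiro free within 07:30–18:30: 07:30–12:00, 13:00–18:15.
Sven ∩ Hiro: 07:30–09:45, 10:00–11:45, 13:00–13:30, 15:45–18:15.
Sven ∩ Hiro ∩ Sofia: 07:30–09:45, 10:00–11:45, 15:45–16:30, 17:15–17:45.
Sven ∩ Hiro ∩ Sofia ∩ Wyatt: 07:45–09:00, 15:45–16:30, 17:30–17:45.
Common window lengths: 75, 45, 15 min; longest is 75.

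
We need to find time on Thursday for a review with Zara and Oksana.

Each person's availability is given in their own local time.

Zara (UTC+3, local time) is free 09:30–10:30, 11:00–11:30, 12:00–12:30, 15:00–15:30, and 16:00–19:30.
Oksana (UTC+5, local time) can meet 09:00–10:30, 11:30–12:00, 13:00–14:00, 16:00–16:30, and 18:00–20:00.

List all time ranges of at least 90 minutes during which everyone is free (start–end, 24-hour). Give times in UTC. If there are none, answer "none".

13:00–15:00

Zara → UTC: 06:30–07:30, 08:00–08:30, 09:00–09:30, 12:00–12:30, 13:00–16:30.
Oksana → UTC: 04:00–05:30, 06:30–07:00, 08:00–09:00, 11:00–11:30, 13:00–15:00.
Zara ∩ Oksana: 06:30–07:00, 08:00–08:30, 13:00–15:00.
Windows ≥ 90 min: 13:00–15:00.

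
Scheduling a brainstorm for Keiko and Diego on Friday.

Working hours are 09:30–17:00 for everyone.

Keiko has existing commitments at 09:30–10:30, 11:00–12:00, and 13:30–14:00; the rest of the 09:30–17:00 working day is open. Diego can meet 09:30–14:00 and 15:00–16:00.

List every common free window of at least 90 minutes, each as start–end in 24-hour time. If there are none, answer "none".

12:00–13:30

Keiko free within 09:30–17:00: 10:30–11:00, 12:00–13:30, 14:00–17:00.
Keiko ∩ Diego: 10:30–11:00, 12:00–13:30, 15:00–16:00.
Windows ≥ 90 min: 12:00–13:30.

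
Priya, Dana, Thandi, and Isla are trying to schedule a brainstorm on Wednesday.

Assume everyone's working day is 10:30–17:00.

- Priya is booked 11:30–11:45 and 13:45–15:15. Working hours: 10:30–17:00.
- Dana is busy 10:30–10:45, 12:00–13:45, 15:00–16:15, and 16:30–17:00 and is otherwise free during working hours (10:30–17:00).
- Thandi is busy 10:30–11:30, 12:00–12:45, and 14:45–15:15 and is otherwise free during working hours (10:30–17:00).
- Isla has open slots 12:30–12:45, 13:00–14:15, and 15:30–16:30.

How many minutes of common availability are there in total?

15 minutes

Priya free within 10:30–17:00: 10:30–11:30, 11:45–13:45, 15:15–17:00.
Dana free within 10:30–17:00: 10:45–12:00, 13:45–15:00, 16:15–16:30.
Thandi free within 10:30–17:00: 11:30–12:00, 12:45–14:45, 15:15–17:00.
Priya ∩ Dana: 10:45–11:30, 11:45–12:00, 16:15–16:30.
Priya ∩ Dana ∩ Thandi: 11:45–12:00, 16:15–16:30.
Priya ∩ Dana ∩ Thandi ∩ Isla: 16:15–16:30.
Total common minutes: 15.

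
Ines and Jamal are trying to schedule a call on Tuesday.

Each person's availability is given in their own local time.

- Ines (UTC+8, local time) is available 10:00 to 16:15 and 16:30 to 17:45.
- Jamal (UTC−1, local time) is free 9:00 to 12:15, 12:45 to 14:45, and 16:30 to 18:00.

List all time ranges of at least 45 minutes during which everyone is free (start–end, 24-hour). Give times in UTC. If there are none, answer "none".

none

Ines → UTC: 02:00–08:15, 08:30–09:45.
Jamal → UTC: 10:00–13:15, 13:45–15:45, 17:30–19:00.
Ines ∩ Jamal: (none).
Windows ≥ 45 min: (none).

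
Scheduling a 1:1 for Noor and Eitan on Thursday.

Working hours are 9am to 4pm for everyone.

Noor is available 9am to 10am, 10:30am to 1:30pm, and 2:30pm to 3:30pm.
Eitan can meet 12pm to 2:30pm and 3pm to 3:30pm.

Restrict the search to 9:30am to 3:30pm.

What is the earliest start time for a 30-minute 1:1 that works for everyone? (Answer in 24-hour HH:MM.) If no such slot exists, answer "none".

Noor ∩ Eitan: 12:00–13:30, 15:00–15:30.
Restricted to 09:30–15:30: 12:00–13:30, 15:00–15:30.
Windows ≥ 30 min: 12:00–13:30, 15:00–15:30.
Earliest such window starts at 12:00.

12:00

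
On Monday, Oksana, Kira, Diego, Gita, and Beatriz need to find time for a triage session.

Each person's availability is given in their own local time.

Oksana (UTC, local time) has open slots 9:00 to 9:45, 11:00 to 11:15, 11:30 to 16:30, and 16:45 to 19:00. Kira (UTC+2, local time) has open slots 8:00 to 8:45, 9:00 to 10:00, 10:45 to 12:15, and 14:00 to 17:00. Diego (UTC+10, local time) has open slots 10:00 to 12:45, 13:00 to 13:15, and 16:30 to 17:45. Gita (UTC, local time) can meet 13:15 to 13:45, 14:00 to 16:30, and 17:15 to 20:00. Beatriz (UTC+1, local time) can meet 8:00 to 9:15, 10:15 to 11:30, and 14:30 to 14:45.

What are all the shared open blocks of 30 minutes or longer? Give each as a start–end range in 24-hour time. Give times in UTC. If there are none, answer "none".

none

Oksana → UTC: 09:00–09:45, 11:00–11:15, 11:30–16:30, 16:45–19:00.
Kira → UTC: 06:00–06:45, 07:00–08:00, 08:45–10:15, 12:00–15:00.
Diego → UTC: 00:00–02:45, 03:00–03:15, 06:30–07:45.
Gita → UTC: 13:15–13:45, 14:00–16:30, 17:15–20:00.
Beatriz → UTC: 07:00–08:15, 09:15–10:30, 13:30–13:45.
Oksana ∩ Kira: 09:00–09:45, 12:00–15:00.
Oksana ∩ Kira ∩ Diego: (none).
Oksana ∩ Kira ∩ Diego ∩ Gita: (none).
Oksana ∩ Kira ∩ Diego ∩ Gita ∩ Beatriz: (none).
Windows ≥ 30 min: (none).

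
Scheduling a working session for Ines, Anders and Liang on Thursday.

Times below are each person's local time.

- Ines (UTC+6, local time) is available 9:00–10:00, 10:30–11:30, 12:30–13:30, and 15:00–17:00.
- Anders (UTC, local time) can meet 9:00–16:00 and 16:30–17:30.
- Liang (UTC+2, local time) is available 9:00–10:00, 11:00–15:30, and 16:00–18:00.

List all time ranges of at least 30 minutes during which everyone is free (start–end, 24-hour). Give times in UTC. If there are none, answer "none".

09:00–11:00

Ines → UTC: 03:00–04:00, 04:30–05:30, 06:30–07:30, 09:00–11:00.
Anders → UTC: 09:00–16:00, 16:30–17:30.
Liang → UTC: 07:00–08:00, 09:00–13:30, 14:00–16:00.
Ines ∩ Anders: 09:00–11:00.
Ines ∩ Anders ∩ Liang: 09:00–11:00.
Windows ≥ 30 min: 09:00–11:00.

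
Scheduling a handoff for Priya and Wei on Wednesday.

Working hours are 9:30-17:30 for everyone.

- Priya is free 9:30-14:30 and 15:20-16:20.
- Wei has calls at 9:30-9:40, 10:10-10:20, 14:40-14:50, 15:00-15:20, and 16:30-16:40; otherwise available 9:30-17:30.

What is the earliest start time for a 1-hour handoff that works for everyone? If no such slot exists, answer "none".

10:20

Wei free within 09:30–17:30: 09:40–10:10, 10:20–14:40, 14:50–15:00, 15:20–16:30, 16:40–17:30.
Priya ∩ Wei: 09:40–10:10, 10:20–14:30, 15:20–16:20.
Windows ≥ 60 min: 10:20–14:30, 15:20–16:20.
Earliest such window starts at 10:20.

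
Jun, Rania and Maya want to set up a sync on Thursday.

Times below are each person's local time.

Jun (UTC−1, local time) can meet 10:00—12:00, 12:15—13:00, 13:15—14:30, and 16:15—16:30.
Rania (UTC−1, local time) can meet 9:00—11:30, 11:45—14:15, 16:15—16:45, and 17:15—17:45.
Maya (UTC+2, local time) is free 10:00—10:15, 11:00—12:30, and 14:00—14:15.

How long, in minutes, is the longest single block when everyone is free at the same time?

Jun → UTC: 11:00–13:00, 13:15–14:00, 14:15–15:30, 17:15–17:30.
Rania → UTC: 10:00–12:30, 12:45–15:15, 17:15–17:45, 18:15–18:45.
Maya → UTC: 08:00–08:15, 09:00–10:30, 12:00–12:15.
Jun ∩ Rania: 11:00–12:30, 12:45–13:00, 13:15–14:00, 14:15–15:15, 17:15–17:30.
Jun ∩ Rania ∩ Maya: 12:00–12:15.
Single common window of 15 minutes.

15 minutes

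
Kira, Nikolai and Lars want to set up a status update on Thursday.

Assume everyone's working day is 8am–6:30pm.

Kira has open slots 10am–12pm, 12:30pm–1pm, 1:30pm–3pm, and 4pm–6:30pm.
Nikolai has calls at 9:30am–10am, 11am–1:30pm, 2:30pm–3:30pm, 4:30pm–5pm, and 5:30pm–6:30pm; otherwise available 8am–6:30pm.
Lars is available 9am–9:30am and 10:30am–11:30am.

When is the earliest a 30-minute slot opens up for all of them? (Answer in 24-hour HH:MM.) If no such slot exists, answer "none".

10:30

Nikolai free within 08:00–18:30: 08:00–09:30, 10:00–11:00, 13:30–14:30, 15:30–16:30, 17:00–17:30.
Kira ∩ Nikolai: 10:00–11:00, 13:30–14:30, 16:00–16:30, 17:00–17:30.
Kira ∩ Nikolai ∩ Lars: 10:30–11:00.
Windows ≥ 30 min: 10:30–11:00.
Earliest such window starts at 10:30.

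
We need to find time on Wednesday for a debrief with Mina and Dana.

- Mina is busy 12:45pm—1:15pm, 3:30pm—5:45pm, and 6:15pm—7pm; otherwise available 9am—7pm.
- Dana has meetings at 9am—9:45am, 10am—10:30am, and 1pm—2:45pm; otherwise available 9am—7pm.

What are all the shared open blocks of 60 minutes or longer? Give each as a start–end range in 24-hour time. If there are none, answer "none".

10:30–12:45

Mina free within 09:00–19:00: 09:00–12:45, 13:15–15:30, 17:45–18:15.
Dana free within 09:00–19:00: 09:45–10:00, 10:30–13:00, 14:45–19:00.
Mina ∩ Dana: 09:45–10:00, 10:30–12:45, 14:45–15:30, 17:45–18:15.
Windows ≥ 60 min: 10:30–12:45.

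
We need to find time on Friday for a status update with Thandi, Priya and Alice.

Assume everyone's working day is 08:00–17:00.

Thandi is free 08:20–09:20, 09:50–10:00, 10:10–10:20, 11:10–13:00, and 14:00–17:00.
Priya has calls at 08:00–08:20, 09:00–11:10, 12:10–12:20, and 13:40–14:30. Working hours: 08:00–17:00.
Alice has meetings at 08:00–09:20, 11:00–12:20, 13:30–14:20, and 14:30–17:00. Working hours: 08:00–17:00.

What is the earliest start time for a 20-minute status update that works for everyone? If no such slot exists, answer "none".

Priya free within 08:00–17:00: 08:20–09:00, 11:10–12:10, 12:20–13:40, 14:30–17:00.
Alice free within 08:00–17:00: 09:20–11:00, 12:20–13:30, 14:20–14:30.
Thandi ∩ Priya: 08:20–09:00, 11:10–12:10, 12:20–13:00, 14:30–17:00.
Thandi ∩ Priya ∩ Alice: 12:20–13:00.
Windows ≥ 20 min: 12:20–13:00.
Earliest such window starts at 12:20.

12:20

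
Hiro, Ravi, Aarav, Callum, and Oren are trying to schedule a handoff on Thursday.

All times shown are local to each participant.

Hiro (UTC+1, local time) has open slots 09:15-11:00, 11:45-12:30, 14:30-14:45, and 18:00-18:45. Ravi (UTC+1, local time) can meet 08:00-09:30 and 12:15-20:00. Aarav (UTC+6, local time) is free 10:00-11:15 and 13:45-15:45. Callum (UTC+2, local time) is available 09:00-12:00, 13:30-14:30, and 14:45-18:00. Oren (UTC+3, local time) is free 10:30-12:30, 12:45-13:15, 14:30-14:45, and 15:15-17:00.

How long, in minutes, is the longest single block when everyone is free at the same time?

Hiro → UTC: 08:15–10:00, 10:45–11:30, 13:30–13:45, 17:00–17:45.
Ravi → UTC: 07:00–08:30, 11:15–19:00.
Aarav → UTC: 04:00–05:15, 07:45–09:45.
Callum → UTC: 07:00–10:00, 11:30–12:30, 12:45–16:00.
Oren → UTC: 07:30–09:30, 09:45–10:15, 11:30–11:45, 12:15–14:00.
Hiro ∩ Ravi: 08:15–08:30, 11:15–11:30, 13:30–13:45, 17:00–17:45.
Hiro ∩ Ravi ∩ Aarav: 08:15–08:30.
Hiro ∩ Ravi ∩ Aarav ∩ Callum: 08:15–08:30.
Hiro ∩ Ravi ∩ Aarav ∩ Callum ∩ Oren: 08:15–08:30.
Single common window of 15 minutes.

15 minutes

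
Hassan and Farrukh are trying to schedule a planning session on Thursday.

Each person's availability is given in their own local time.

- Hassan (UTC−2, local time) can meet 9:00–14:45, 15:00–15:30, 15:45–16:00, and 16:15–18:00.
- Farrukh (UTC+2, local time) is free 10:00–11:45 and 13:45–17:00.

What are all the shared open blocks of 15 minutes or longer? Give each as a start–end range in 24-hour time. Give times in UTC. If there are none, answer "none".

Hassan → UTC: 11:00–16:45, 17:00–17:30, 17:45–18:00, 18:15–20:00.
Farrukh → UTC: 08:00–09:45, 11:45–15:00.
Hassan ∩ Farrukh: 11:45–15:00.
Windows ≥ 15 min: 11:45–15:00.

11:45–15:00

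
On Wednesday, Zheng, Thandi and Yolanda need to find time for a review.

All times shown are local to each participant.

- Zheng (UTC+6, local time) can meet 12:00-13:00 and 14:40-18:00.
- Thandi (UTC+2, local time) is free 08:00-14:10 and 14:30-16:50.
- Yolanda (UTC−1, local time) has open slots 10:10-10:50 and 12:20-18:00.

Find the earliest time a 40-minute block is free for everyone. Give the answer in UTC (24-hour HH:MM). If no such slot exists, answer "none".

11:10

Zheng → UTC: 06:00–07:00, 08:40–12:00.
Thandi → UTC: 06:00–12:10, 12:30–14:50.
Yolanda → UTC: 11:10–11:50, 13:20–19:00.
Zheng ∩ Thandi: 06:00–07:00, 08:40–12:00.
Zheng ∩ Thandi ∩ Yolanda: 11:10–11:50.
Windows ≥ 40 min: 11:10–11:50.
Earliest such window starts at 11:10.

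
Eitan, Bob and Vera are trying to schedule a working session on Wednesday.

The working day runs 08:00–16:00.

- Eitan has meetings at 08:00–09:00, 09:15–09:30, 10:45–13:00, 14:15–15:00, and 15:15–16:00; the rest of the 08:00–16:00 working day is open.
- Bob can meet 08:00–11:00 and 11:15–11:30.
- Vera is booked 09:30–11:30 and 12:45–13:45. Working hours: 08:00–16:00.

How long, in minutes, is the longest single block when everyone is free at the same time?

15 minutes

Eitan free within 08:00–16:00: 09:00–09:15, 09:30–10:45, 13:00–14:15, 15:00–15:15.
Vera free within 08:00–16:00: 08:00–09:30, 11:30–12:45, 13:45–16:00.
Eitan ∩ Bob: 09:00–09:15, 09:30–10:45.
Eitan ∩ Bob ∩ Vera: 09:00–09:15.
Single common window of 15 minutes.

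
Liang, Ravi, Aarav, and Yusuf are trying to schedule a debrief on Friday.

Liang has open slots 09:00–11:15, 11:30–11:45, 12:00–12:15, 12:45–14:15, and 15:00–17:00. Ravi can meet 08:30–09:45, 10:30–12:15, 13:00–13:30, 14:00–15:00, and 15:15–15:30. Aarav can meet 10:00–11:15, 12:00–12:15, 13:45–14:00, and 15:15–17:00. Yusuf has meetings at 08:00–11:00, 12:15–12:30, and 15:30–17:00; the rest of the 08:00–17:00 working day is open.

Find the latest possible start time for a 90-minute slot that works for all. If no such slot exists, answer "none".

none

Yusuf free within 08:00–17:00: 11:00–12:15, 12:30–15:30.
Liang ∩ Ravi: 09:00–09:45, 10:30–11:15, 11:30–11:45, 12:00–12:15, 13:00–13:30, 14:00–14:15, 15:15–15:30.
Liang ∩ Ravi ∩ Aarav: 10:30–11:15, 12:00–12:15, 15:15–15:30.
Liang ∩ Ravi ∩ Aarav ∩ Yusuf: 11:00–11:15, 12:00–12:15, 15:15–15:30.
Windows ≥ 90 min: (none).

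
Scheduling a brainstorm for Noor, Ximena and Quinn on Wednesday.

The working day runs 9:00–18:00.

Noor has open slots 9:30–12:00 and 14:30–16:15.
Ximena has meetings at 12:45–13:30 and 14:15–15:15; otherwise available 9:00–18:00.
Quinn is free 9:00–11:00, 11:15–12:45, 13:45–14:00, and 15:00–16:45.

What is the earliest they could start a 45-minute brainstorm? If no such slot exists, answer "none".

09:30

Ximena free within 09:00–18:00: 09:00–12:45, 13:30–14:15, 15:15–18:00.
Noor ∩ Ximena: 09:30–12:00, 15:15–16:15.
Noor ∩ Ximena ∩ Quinn: 09:30–11:00, 11:15–12:00, 15:15–16:15.
Windows ≥ 45 min: 09:30–11:00, 11:15–12:00, 15:15–16:15.
Earliest such window starts at 09:30.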